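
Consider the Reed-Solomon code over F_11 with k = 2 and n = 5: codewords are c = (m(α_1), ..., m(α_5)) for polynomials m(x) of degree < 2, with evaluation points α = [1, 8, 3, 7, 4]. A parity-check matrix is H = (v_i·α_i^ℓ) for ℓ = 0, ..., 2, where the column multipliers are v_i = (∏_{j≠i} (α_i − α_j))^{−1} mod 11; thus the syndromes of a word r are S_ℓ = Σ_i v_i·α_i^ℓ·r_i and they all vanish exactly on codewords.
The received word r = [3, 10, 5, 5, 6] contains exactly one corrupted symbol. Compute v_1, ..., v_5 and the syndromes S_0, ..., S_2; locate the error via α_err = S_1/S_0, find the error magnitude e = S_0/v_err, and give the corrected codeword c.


S = (8, 1, 7), error at position 4, error magnitude e = 7, c = [3, 10, 5, 9, 6].

Step 1: column multipliers v_i = (∏_{j≠i}(α_i − α_j))^{−1} mod 11.
  i = 1 (α = 1): (1−8)(1−3)(1−7)(1−4) = (−7)·(−2)·(−6)·(−3) = 252 ≡ 10, so v_1 = 10^{−1} = 10 (mod 11).
  i = 2 (α = 8): (8−1)(8−3)(8−7)(8−4) = 7·5·1·4 = 140 ≡ 8, so v_2 = 8^{−1} = 7 (mod 11).
  i = 3 (α = 3): (3−1)(3−8)(3−7)(3−4) = 2·(−5)·(−4)·(−1) = −40 ≡ 4, so v_3 = 4^{−1} = 3 (mod 11).
  i = 4 (α = 7): (7−1)(7−8)(7−3)(7−4) = 6·(−1)·4·3 = −72 ≡ 5, so v_4 = 5^{−1} = 9 (mod 11).
  i = 5 (α = 4): (4−1)(4−8)(4−3)(4−7) = 3·(−4)·1·(−3) = 36 ≡ 3, so v_5 = 3^{−1} = 4 (mod 11).
  v = [10, 7, 3, 9, 4].
Step 2: syndromes of r = [3, 10, 5, 5, 6] (all sums mod 11).
  S_0 = Σ v_i r_i = 10·3 + 7·10 + 3·5 + 9·5 + 4·6 = 184 ≡ 8.
  S_1 = Σ v_i α_i r_i = 10·1·3 + 7·8·10 + 3·3·5 + 9·7·5 + 4·4·6 = 1046 ≡ 1.
  α_i^2 mod 11 = [1, 9, 9, 5, 5].
  S_2 = Σ v_i α_i^2 r_i = 10·1·3 + 7·9·10 + 3·9·5 + 9·5·5 + 4·5·6 = 1140 ≡ 7.
  S = (8, 1, 7) ≠ 0, so r is not a codeword (an error is present).
Step 3: locate the error. For a single error e at position i, S_ℓ = v_i·e·α_i^ℓ, so α_err = S_1/S_0.
  S_0^{−1} = 8^{−1} = 7 (mod 11), so α_err = 1·7 = 7 ≡ 7 = α_4. Error position i = 4.
  Consistency check: S_2/S_1 = 7·1 = 7 ≡ 7 = α_err ✓ (single-error assumption holds).
Step 4: error magnitude e = S_0/v_4 = S_0·∏_{j≠4}(α_4 − α_j) = 8·5 = 40 ≡ 7 (mod 11).
Step 5: correct position 4: c_4 = r_4 − e = 5 − 7 ≡ 9 (mod 11). Hence c = [3, 10, 5, 9, 6].
  Check: interpolating c through the α_i gives m(x) = 2 + 1·x (degree < 2) with m(α_i) = c_i for every i, so c is indeed a codeword.


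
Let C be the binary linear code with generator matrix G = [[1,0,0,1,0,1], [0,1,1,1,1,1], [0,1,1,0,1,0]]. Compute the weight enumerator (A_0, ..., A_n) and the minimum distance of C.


Weight distribution: A_0 = 1, A_1 = 1, A_2 = 1, A_3 = 2, A_4 = 1, A_5 = 1, A_6 = 1. Minimum distance d = 1.

Enumerate all 2^3 = 8 messages m ∈ F_2^3.
For each, compute codeword c = mG in F_2^6, then tally its weight.
  m = 000 → c = 000000, weight = 0.
  m = 100 → c = 100101, weight = 3.
  m = 010 → c = 011111, weight = 5.
  m = 110 → c = 111010, weight = 4.
  m = 001 → c = 011010, weight = 3.
  m = 101 → c = 111111, weight = 6.
  m = 011 → c = 000101, weight = 2.
  m = 111 → c = 100000, weight = 1.
Tally weights:
  weight 0: 1 codewords.
  weight 1: 1 codewords.
  weight 2: 1 codewords.
  weight 3: 2 codewords.
  weight 4: 1 codewords.
  weight 5: 1 codewords.
  weight 6: 1 codewords.
Minimum distance d = smallest w > 0 with A_w > 0 = 1.
Sanity: Σ A_w = 8 = 2^3 = 8 ✓.


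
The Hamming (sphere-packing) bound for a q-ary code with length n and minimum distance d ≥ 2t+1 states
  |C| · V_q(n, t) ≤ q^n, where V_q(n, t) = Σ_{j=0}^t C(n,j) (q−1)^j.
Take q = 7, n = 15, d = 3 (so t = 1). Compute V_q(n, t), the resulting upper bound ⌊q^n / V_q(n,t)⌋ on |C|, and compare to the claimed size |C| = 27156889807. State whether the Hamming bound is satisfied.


V_q(n, t) = 91, q^n = 4747561509943, Hamming bound = 52171005603, |C| = 27156889807 ≤ bound (satisfied).

Step 1: Compute V_q(n, t) = Σ_{j=0}^1 C(n, j) (q−1)^j.
  j = 0: C(15,0)·(6)^0 = 1·1 = 1.
  j = 1: C(15,1)·(6)^1 = 15·6 = 90.
  V_q(n, t) = 1 + 90 = 91.
Step 2: q^n = 7^15 = 4747561509943.
Step 3: Hamming bound ⌊q^n / V_q(n,t)⌋ = ⌊4747561509943/91⌋ = 52171005603.
Step 4: Compare |C| = 27156889807 to 52171005603: satisfied.
The claimed |C| lies below the Hamming bound.


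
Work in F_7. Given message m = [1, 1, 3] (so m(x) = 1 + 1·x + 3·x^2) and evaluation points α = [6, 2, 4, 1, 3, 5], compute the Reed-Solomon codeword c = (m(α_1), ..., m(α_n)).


c = [3, 1, 4, 5, 3, 4]

Message polynomial: m(x) = 1 + 1·x + 3·x^2 (mod 7).
For each evaluation point α_i, compute m(α_i) mod 7:
  α_1 = 6: Horner steps 3 → 5 → 3, so m(6) = 3.
  α_2 = 2: Horner steps 3 → 0 → 1, so m(2) = 1.
  α_3 = 4: Horner steps 3 → 6 → 4, so m(4) = 4.
  α_4 = 1: Horner steps 3 → 4 → 5, so m(1) = 5.
  α_5 = 3: Horner steps 3 → 3 → 3, so m(3) = 3.
  α_6 = 5: Horner steps 3 → 2 → 4, so m(5) = 4.
Codeword c = [3, 1, 4, 5, 3, 4] ∈ F_7^6.


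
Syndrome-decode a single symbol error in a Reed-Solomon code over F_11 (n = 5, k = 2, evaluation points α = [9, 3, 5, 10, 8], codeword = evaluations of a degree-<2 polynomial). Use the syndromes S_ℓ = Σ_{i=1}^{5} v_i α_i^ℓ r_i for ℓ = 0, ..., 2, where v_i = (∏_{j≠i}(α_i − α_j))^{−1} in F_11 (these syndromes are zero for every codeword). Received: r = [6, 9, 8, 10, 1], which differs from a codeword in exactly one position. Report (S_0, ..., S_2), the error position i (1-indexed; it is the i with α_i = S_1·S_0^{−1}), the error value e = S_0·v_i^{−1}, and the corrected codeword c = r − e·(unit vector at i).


S = (8, 3, 8), error at position 4, error magnitude e = 10, c = [6, 9, 8, 0, 1].

Step 1: column multipliers v_i = (∏_{j≠i}(α_i − α_j))^{−1} mod 11.
  i = 1 (α = 9): (9−3)(9−5)(9−10)(9−8) = 6·4·(−1)·1 = −24 ≡ 9, so v_1 = 9^{−1} = 5 (mod 11).
  i = 2 (α = 3): (3−9)(3−5)(3−10)(3−8) = (−6)·(−2)·(−7)·(−5) = 420 ≡ 2, so v_2 = 2^{−1} = 6 (mod 11).
  i = 3 (α = 5): (5−9)(5−3)(5−10)(5−8) = (−4)·2·(−5)·(−3) = −120 ≡ 1, so v_3 = 1^{−1} = 1 (mod 11).
  i = 4 (α = 10): (10−9)(10−3)(10−5)(10−8) = 1·7·5·2 = 70 ≡ 4, so v_4 = 4^{−1} = 3 (mod 11).
  i = 5 (α = 8): (8−9)(8−3)(8−5)(8−10) = (−1)·5·3·(−2) = 30 ≡ 8, so v_5 = 8^{−1} = 7 (mod 11).
  v = [5, 6, 1, 3, 7].
Step 2: syndromes of r = [6, 9, 8, 10, 1] (all sums mod 11).
  S_0 = Σ v_i r_i = 5·6 + 6·9 + 1·8 + 3·10 + 7·1 = 129 ≡ 8.
  S_1 = Σ v_i α_i r_i = 5·9·6 + 6·3·9 + 1·5·8 + 3·10·10 + 7·8·1 = 828 ≡ 3.
  α_i^2 mod 11 = [4, 9, 3, 1, 9].
  S_2 = Σ v_i α_i^2 r_i = 5·4·6 + 6·9·9 + 1·3·8 + 3·1·10 + 7·9·1 = 723 ≡ 8.
  S = (8, 3, 8) ≠ 0, so r is not a codeword (an error is present).
Step 3: locate the error. For a single error e at position i, S_ℓ = v_i·e·α_i^ℓ, so α_err = S_1/S_0.
  S_0^{−1} = 8^{−1} = 7 (mod 11), so α_err = 3·7 = 21 ≡ 10 = α_4. Error position i = 4.
  Consistency check: S_2/S_1 = 8·4 = 32 ≡ 10 = α_err ✓ (single-error assumption holds).
Step 4: error magnitude e = S_0/v_4 = S_0·∏_{j≠4}(α_4 − α_j) = 8·4 = 32 ≡ 10 (mod 11).
Step 5: correct position 4: c_4 = r_4 − e = 10 − 10 ≡ 0 (mod 11). Hence c = [6, 9, 8, 0, 1].
  Check: interpolating c through the α_i gives m(x) = 5 + 5·x (degree < 2) with m(α_i) = c_i for every i, so c is indeed a codeword.


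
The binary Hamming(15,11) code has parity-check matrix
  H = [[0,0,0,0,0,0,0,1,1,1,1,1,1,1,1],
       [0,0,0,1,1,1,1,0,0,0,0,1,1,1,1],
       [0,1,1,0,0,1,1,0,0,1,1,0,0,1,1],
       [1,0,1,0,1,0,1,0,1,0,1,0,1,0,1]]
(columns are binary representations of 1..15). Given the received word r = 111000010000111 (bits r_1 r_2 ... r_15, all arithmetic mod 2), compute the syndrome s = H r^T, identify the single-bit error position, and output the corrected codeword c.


s = (0, 1, 0, 0)^T, error position = 4, corrected codeword c = 111100010000111

Compute s = H r^T mod 2 one row at a time:
  s_1 = 1 + 0 + 0 + 0 + 0 + 1 + 1 + 1 = 4 ≡ 0 (mod 2).
  s_2 = 0 + 0 + 0 + 0 + 0 + 1 + 1 + 1 = 3 ≡ 1 (mod 2).
  s_3 = 1 + 1 + 0 + 0 + 0 + 0 + 1 + 1 = 4 ≡ 0 (mod 2).
  s_4 = 1 + 1 + 0 + 0 + 0 + 0 + 1 + 1 = 4 ≡ 0 (mod 2).
s = (0, 1, 0, 0)^T — this equals column 4 of H (binary 0100), so error is at position 4.
Correct: flip bit 4 of r = 111000010000111 to get c = 111100010000111.


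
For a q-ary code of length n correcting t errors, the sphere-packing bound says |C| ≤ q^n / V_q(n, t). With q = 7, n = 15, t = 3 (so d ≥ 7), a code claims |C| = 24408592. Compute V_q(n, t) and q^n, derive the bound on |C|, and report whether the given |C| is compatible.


V_q(n, t) = 102151, q^n = 4747561509943, Hamming bound = 46475918, |C| = 24408592 ≤ bound (satisfied).

Step 1: Compute V_q(n, t) = Σ_{j=0}^3 C(n, j) (q−1)^j.
  j = 0: C(15,0)·(6)^0 = 1·1 = 1.
  j = 1: C(15,1)·(6)^1 = 15·6 = 90.
  j = 2: C(15,2)·(6)^2 = 105·36 = 3780.
  j = 3: C(15,3)·(6)^3 = 455·216 = 98280.
  V_q(n, t) = 1 + 90 + 3780 + 98280 = 102151.
Step 2: q^n = 7^15 = 4747561509943.
Step 3: Hamming bound ⌊q^n / V_q(n,t)⌋ = ⌊4747561509943/102151⌋ = 46475918.
Step 4: Compare |C| = 24408592 to 46475918: satisfied.
The claimed |C| lies below the Hamming bound.


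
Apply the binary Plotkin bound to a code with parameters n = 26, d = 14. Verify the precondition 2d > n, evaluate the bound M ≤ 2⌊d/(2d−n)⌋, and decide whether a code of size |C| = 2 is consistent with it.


Plotkin bound M ≤ 14; given |C| = 2 ≤ bound (satisfied).

Check applicability: 2d = 28, n = 26.
2d − n = 2 > 0, so Plotkin applies.
Compute d/(2d−n) = 14/2 ≈ 7.0000.
⌊d/(2d−n)⌋ = 7.
Plotkin bound: M ≤ 2·7 = 14.
Given |C| = 2, check: satisfied.
This |C| is below the Plotkin bound.


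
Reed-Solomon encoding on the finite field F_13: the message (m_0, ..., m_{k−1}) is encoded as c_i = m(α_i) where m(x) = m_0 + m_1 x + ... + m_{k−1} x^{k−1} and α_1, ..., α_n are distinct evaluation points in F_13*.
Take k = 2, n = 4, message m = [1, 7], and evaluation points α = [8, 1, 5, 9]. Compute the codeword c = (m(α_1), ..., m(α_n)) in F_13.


c = [5, 8, 10, 12]

Message polynomial: m(x) = 1 + 7·x (mod 13).
For each evaluation point α_i, compute m(α_i) mod 13:
  α_1 = 8: Horner steps 7 → 5, so m(8) = 5.
  α_2 = 1: Horner steps 7 → 8, so m(1) = 8.
  α_3 = 5: Horner steps 7 → 10, so m(5) = 10.
  α_4 = 9: Horner steps 7 → 12, so m(9) = 12.
Codeword c = [5, 8, 10, 12] ∈ F_13^4.


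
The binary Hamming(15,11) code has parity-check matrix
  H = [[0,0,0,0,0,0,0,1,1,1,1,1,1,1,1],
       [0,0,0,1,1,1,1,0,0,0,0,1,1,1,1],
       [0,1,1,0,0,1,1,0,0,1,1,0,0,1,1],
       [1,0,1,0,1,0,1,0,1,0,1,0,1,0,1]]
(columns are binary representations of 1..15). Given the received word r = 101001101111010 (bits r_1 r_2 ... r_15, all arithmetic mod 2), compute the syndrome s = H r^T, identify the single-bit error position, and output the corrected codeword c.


s = (1, 0, 0, 1)^T, error position = 9, corrected codeword c = 101001100111010

Compute s = H r^T mod 2 one row at a time:
  s_1 = 0 + 1 + 1 + 1 + 1 + 0 + 1 + 0 = 5 ≡ 1 (mod 2).
  s_2 = 0 + 0 + 1 + 1 + 1 + 0 + 1 + 0 = 4 ≡ 0 (mod 2).
  s_3 = 0 + 1 + 1 + 1 + 1 + 1 + 1 + 0 = 6 ≡ 0 (mod 2).
  s_4 = 1 + 1 + 0 + 1 + 1 + 1 + 0 + 0 = 5 ≡ 1 (mod 2).
s = (1, 0, 0, 1)^T — this equals column 9 of H (binary 1001), so error is at position 9.
Correct: flip bit 9 of r = 101001101111010 to get c = 101001100111010.


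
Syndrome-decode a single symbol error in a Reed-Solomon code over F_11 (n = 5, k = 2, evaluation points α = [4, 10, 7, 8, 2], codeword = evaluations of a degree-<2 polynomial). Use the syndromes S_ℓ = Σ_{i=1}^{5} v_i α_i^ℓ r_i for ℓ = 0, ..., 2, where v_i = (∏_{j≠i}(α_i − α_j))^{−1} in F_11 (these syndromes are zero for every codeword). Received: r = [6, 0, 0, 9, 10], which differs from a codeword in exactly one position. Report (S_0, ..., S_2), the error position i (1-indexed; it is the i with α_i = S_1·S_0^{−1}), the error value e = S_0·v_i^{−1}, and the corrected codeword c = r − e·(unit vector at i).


S = (3, 8, 3), error at position 2, error magnitude e = 6, c = [6, 5, 0, 9, 10].

Step 1: column multipliers v_i = (∏_{j≠i}(α_i − α_j))^{−1} mod 11.
  i = 1 (α = 4): (4−10)(4−7)(4−8)(4−2) = (−6)·(−3)·(−4)·2 = −144 ≡ 10, so v_1 = 10^{−1} = 10 (mod 11).
  i = 2 (α = 10): (10−4)(10−7)(10−8)(10−2) = 6·3·2·8 = 288 ≡ 2, so v_2 = 2^{−1} = 6 (mod 11).
  i = 3 (α = 7): (7−4)(7−10)(7−8)(7−2) = 3·(−3)·(−1)·5 = 45 ≡ 1, so v_3 = 1^{−1} = 1 (mod 11).
  i = 4 (α = 8): (8−4)(8−10)(8−7)(8−2) = 4·(−2)·1·6 = −48 ≡ 7, so v_4 = 7^{−1} = 8 (mod 11).
  i = 5 (α = 2): (2−4)(2−10)(2−7)(2−8) = (−2)·(−8)·(−5)·(−6) = 480 ≡ 7, so v_5 = 7^{−1} = 8 (mod 11).
  v = [10, 6, 1, 8, 8].
Step 2: syndromes of r = [6, 0, 0, 9, 10] (all sums mod 11).
  S_0 = Σ v_i r_i = 10·6 + 6·0 + 1·0 + 8·9 + 8·10 = 212 ≡ 3.
  S_1 = Σ v_i α_i r_i = 10·4·6 + 6·10·0 + 1·7·0 + 8·8·9 + 8·2·10 = 976 ≡ 8.
  α_i^2 mod 11 = [5, 1, 5, 9, 4].
  S_2 = Σ v_i α_i^2 r_i = 10·5·6 + 6·1·0 + 1·5·0 + 8·9·9 + 8·4·10 = 1268 ≡ 3.
  S = (3, 8, 3) ≠ 0, so r is not a codeword (an error is present).
Step 3: locate the error. For a single error e at position i, S_ℓ = v_i·e·α_i^ℓ, so α_err = S_1/S_0.
  S_0^{−1} = 3^{−1} = 4 (mod 11), so α_err = 8·4 = 32 ≡ 10 = α_2. Error position i = 2.
  Consistency check: S_2/S_1 = 3·7 = 21 ≡ 10 = α_err ✓ (single-error assumption holds).
Step 4: error magnitude e = S_0/v_2 = S_0·∏_{j≠2}(α_2 − α_j) = 3·2 = 6 ≡ 6 (mod 11).
Step 5: correct position 2: c_2 = r_2 − e = 0 − 6 ≡ 5 (mod 11). Hence c = [6, 5, 0, 9, 10].
  Check: interpolating c through the α_i gives m(x) = 3 + 9·x (degree < 2) with m(α_i) = c_i for every i, so c is indeed a codeword.


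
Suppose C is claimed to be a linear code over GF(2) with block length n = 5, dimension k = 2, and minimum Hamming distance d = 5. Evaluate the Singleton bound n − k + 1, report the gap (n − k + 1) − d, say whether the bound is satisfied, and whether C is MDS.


Singleton RHS = n − k + 1 = 4, slack = -1, bound violated (no such code; not MDS).

Singleton bound: d ≤ n − k + 1.
Here n = 5, k = 2, so n − k + 1 = 4.
Given d = 5, check d ≤ 4: NO.
Slack = (n − k + 1) − d = -1.
The slack is negative: d = 5 exceeds n − k + 1 = 4 by 1, so the Singleton bound is violated and no linear [5, 2, 5]_2 code can exist. In particular it is not MDS (MDS requires d = n − k + 1 exactly).
Description: the claimed parameters are [5, 2, 5]_2; such a code would be impossible (violates the Singleton bound).


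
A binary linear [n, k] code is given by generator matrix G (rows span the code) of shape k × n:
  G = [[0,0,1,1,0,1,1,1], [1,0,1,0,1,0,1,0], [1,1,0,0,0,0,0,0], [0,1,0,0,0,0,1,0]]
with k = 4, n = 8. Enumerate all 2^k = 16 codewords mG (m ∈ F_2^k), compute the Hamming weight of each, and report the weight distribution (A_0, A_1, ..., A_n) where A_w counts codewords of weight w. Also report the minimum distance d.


Weight distribution: A_0 = 1, A_2 = 4, A_4 = 3, A_5 = 6, A_7 = 2. Minimum distance d = 2.

Enumerate all 2^4 = 16 messages m ∈ F_2^4.
For each, compute codeword c = mG in F_2^8, then tally its weight.
  m = 0000 → c = 00000000, weight = 0.
  m = 1000 → c = 00110111, weight = 5.
  m = 0100 → c = 10101010, weight = 4.
  m = 1100 → c = 10011101, weight = 5.
  m = 0010 → c = 11000000, weight = 2.
  m = 1010 → c = 11110111, weight = 7.
  m = 0110 → c = 01101010, weight = 4.
  m = 1110 → c = 01011101, weight = 5.
  m = 0001 → c = 01000010, weight = 2.
  m = 1001 → c = 01110101, weight = 5.
  m = 0101 → c = 11101000, weight = 4.
  m = 1101 → c = 11011111, weight = 7.
  m = 0011 → c = 10000010, weight = 2.
  m = 1011 → c = 10110101, weight = 5.
  m = 0111 → c = 00101000, weight = 2.
  m = 1111 → c = 00011111, weight = 5.
Tally weights:
  weight 0: 1 codewords.
  weight 2: 4 codewords.
  weight 4: 3 codewords.
  weight 5: 6 codewords.
  weight 7: 2 codewords.
Minimum distance d = smallest w > 0 with A_w > 0 = 2.
Sanity: Σ A_w = 16 = 2^4 = 16 ✓.


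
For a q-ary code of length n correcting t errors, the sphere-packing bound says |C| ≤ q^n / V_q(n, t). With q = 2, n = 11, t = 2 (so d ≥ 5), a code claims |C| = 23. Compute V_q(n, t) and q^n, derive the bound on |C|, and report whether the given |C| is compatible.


V_q(n, t) = 67, q^n = 2048, Hamming bound = 30, |C| = 23 ≤ bound (satisfied).

Step 1: Compute V_q(n, t) = Σ_{j=0}^2 C(n, j) (q−1)^j.
  j = 0: C(11,0)·(1)^0 = 1·1 = 1.
  j = 1: C(11,1)·(1)^1 = 11·1 = 11.
  j = 2: C(11,2)·(1)^2 = 55·1 = 55.
  V_q(n, t) = 1 + 11 + 55 = 67.
Step 2: q^n = 2^11 = 2048.
Step 3: Hamming bound ⌊q^n / V_q(n,t)⌋ = ⌊2048/67⌋ = 30.
Step 4: Compare |C| = 23 to 30: satisfied.
The claimed |C| lies below the Hamming bound.


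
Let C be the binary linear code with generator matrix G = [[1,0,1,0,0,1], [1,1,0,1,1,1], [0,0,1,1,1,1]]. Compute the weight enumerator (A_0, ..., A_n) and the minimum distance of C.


Weight distribution: A_0 = 1, A_2 = 1, A_3 = 3, A_4 = 2, A_5 = 1. Minimum distance d = 2.

Enumerate all 2^3 = 8 messages m ∈ F_2^3.
For each, compute codeword c = mG in F_2^6, then tally its weight.
  m = 000 → c = 000000, weight = 0.
  m = 100 → c = 101001, weight = 3.
  m = 010 → c = 110111, weight = 5.
  m = 110 → c = 011110, weight = 4.
  m = 001 → c = 001111, weight = 4.
  m = 101 → c = 100110, weight = 3.
  m = 011 → c = 111000, weight = 3.
  m = 111 → c = 010001, weight = 2.
Tally weights:
  weight 0: 1 codewords.
  weight 2: 1 codewords.
  weight 3: 3 codewords.
  weight 4: 2 codewords.
  weight 5: 1 codewords.
Minimum distance d = smallest w > 0 with A_w > 0 = 2.
Sanity: Σ A_w = 8 = 2^3 = 8 ✓.


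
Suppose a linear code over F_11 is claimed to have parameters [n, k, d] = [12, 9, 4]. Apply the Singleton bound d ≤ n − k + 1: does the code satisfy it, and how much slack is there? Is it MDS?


Singleton RHS = n − k + 1 = 4, slack = 0, bound satisfied, MDS.

Singleton bound: d ≤ n − k + 1.
Here n = 12, k = 9, so n − k + 1 = 4.
Given d = 4, check d ≤ 4: YES.
Slack = (n − k + 1) − d = 0.
The code is MDS (slack = 0).
Description: the claimed parameters are [12, 9, 4]_11; such a code would be MDS (meets Singleton bound).


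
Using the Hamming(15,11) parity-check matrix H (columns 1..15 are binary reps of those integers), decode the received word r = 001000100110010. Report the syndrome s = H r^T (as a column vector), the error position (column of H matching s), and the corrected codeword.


s = (1, 0, 1, 1)^T, error position = 11, corrected codeword c = 001000100100010

Compute s = H r^T mod 2 one row at a time:
  s_1 = 0 + 0 + 1 + 1 + 0 + 0 + 1 + 0 = 3 ≡ 1 (mod 2).
  s_2 = 0 + 0 + 0 + 1 + 0 + 0 + 1 + 0 = 2 ≡ 0 (mod 2).
  s_3 = 0 + 1 + 0 + 1 + 1 + 1 + 1 + 0 = 5 ≡ 1 (mod 2).
  s_4 = 0 + 1 + 0 + 1 + 0 + 1 + 0 + 0 = 3 ≡ 1 (mod 2).
s = (1, 0, 1, 1)^T — this equals column 11 of H (binary 1011), so error is at position 11.
Correct: flip bit 11 of r = 001000100110010 to get c = 001000100100010.


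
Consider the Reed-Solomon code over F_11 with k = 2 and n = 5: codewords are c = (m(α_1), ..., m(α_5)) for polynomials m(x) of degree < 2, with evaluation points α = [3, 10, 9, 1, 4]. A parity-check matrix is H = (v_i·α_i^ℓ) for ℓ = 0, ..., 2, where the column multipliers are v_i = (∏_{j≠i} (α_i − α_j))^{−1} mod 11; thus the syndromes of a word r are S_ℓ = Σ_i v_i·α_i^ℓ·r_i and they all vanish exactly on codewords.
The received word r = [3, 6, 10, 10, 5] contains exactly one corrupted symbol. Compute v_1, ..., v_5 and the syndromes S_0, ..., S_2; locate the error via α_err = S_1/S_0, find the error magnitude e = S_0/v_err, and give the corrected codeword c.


S = (3, 5, 1), error at position 3, error magnitude e = 6, c = [3, 6, 4, 10, 5].

Step 1: column multipliers v_i = (∏_{j≠i}(α_i − α_j))^{−1} mod 11.
  i = 1 (α = 3): (3−10)(3−9)(3−1)(3−4) = (−7)·(−6)·2·(−1) = −84 ≡ 4, so v_1 = 4^{−1} = 3 (mod 11).
  i = 2 (α = 10): (10−3)(10−9)(10−1)(10−4) = 7·1·9·6 = 378 ≡ 4, so v_2 = 4^{−1} = 3 (mod 11).
  i = 3 (α = 9): (9−3)(9−10)(9−1)(9−4) = 6·(−1)·8·5 = −240 ≡ 2, so v_3 = 2^{−1} = 6 (mod 11).
  i = 4 (α = 1): (1−3)(1−10)(1−9)(1−4) = (−2)·(−9)·(−8)·(−3) = 432 ≡ 3, so v_4 = 3^{−1} = 4 (mod 11).
  i = 5 (α = 4): (4−3)(4−10)(4−9)(4−1) = 1·(−6)·(−5)·3 = 90 ≡ 2, so v_5 = 2^{−1} = 6 (mod 11).
  v = [3, 3, 6, 4, 6].
Step 2: syndromes of r = [3, 6, 10, 10, 5] (all sums mod 11).
  S_0 = Σ v_i r_i = 3·3 + 3·6 + 6·10 + 4·10 + 6·5 = 157 ≡ 3.
  S_1 = Σ v_i α_i r_i = 3·3·3 + 3·10·6 + 6·9·10 + 4·1·10 + 6·4·5 = 907 ≡ 5.
  α_i^2 mod 11 = [9, 1, 4, 1, 5].
  S_2 = Σ v_i α_i^2 r_i = 3·9·3 + 3·1·6 + 6·4·10 + 4·1·10 + 6·5·5 = 529 ≡ 1.
  S = (3, 5, 1) ≠ 0, so r is not a codeword (an error is present).
Step 3: locate the error. For a single error e at position i, S_ℓ = v_i·e·α_i^ℓ, so α_err = S_1/S_0.
  S_0^{−1} = 3^{−1} = 4 (mod 11), so α_err = 5·4 = 20 ≡ 9 = α_3. Error position i = 3.
  Consistency check: S_2/S_1 = 1·9 = 9 ≡ 9 = α_err ✓ (single-error assumption holds).
Step 4: error magnitude e = S_0/v_3 = S_0·∏_{j≠3}(α_3 − α_j) = 3·2 = 6 ≡ 6 (mod 11).
Step 5: correct position 3: c_3 = r_3 − e = 10 − 6 ≡ 4 (mod 11). Hence c = [3, 6, 4, 10, 5].
  Check: interpolating c through the α_i gives m(x) = 8 + 2·x (degree < 2) with m(α_i) = c_i for every i, so c is indeed a codeword.


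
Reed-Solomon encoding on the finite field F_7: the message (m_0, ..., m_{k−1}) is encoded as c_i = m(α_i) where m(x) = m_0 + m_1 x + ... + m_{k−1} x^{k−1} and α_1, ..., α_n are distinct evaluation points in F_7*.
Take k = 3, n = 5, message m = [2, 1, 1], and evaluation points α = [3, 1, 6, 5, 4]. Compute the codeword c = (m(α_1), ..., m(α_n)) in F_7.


c = [0, 4, 2, 4, 1]

Message polynomial: m(x) = 2 + 1·x + 1·x^2 (mod 7).
For each evaluation point α_i, compute m(α_i) mod 7:
  α_1 = 3: Horner steps 1 → 4 → 0, so m(3) = 0.
  α_2 = 1: Horner steps 1 → 2 → 4, so m(1) = 4.
  α_3 = 6: Horner steps 1 → 0 → 2, so m(6) = 2.
  α_4 = 5: Horner steps 1 → 6 → 4, so m(5) = 4.
  α_5 = 4: Horner steps 1 → 5 → 1, so m(4) = 1.
Codeword c = [0, 4, 2, 4, 1] ∈ F_7^5.


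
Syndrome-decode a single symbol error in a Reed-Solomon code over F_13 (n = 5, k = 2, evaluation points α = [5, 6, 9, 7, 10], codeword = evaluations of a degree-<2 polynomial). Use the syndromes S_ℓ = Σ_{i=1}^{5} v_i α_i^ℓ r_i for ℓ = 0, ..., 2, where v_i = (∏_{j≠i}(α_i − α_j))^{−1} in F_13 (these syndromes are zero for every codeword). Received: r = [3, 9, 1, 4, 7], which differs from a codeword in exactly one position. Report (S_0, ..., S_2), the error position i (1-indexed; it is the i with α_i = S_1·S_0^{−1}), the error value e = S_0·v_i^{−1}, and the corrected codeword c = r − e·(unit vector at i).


S = (11, 12, 6), error at position 4, error magnitude e = 2, c = [3, 9, 1, 2, 7].

Step 1: column multipliers v_i = (∏_{j≠i}(α_i − α_j))^{−1} mod 13.
  i = 1 (α = 5): (5−6)(5−9)(5−7)(5−10) = (−1)·(−4)·(−2)·(−5) = 40 ≡ 1, so v_1 = 1^{−1} = 1 (mod 13).
  i = 2 (α = 6): (6−5)(6−9)(6−7)(6−10) = 1·(−3)·(−1)·(−4) = −12 ≡ 1, so v_2 = 1^{−1} = 1 (mod 13).
  i = 3 (α = 9): (9−5)(9−6)(9−7)(9−10) = 4·3·2·(−1) = −24 ≡ 2, so v_3 = 2^{−1} = 7 (mod 13).
  i = 4 (α = 7): (7−5)(7−6)(7−9)(7−10) = 2·1·(−2)·(−3) = 12 ≡ 12, so v_4 = 12^{−1} = 12 (mod 13).
  i = 5 (α = 10): (10−5)(10−6)(10−9)(10−7) = 5·4·1·3 = 60 ≡ 8, so v_5 = 8^{−1} = 5 (mod 13).
  v = [1, 1, 7, 12, 5].
Step 2: syndromes of r = [3, 9, 1, 4, 7] (all sums mod 13).
  S_0 = Σ v_i r_i = 1·3 + 1·9 + 7·1 + 12·4 + 5·7 = 102 ≡ 11.
  S_1 = Σ v_i α_i r_i = 1·5·3 + 1·6·9 + 7·9·1 + 12·7·4 + 5·10·7 = 818 ≡ 12.
  α_i^2 mod 13 = [12, 10, 3, 10, 9].
  S_2 = Σ v_i α_i^2 r_i = 1·12·3 + 1·10·9 + 7·3·1 + 12·10·4 + 5·9·7 = 942 ≡ 6.
  S = (11, 12, 6) ≠ 0, so r is not a codeword (an error is present).
Step 3: locate the error. For a single error e at position i, S_ℓ = v_i·e·α_i^ℓ, so α_err = S_1/S_0.
  S_0^{−1} = 11^{−1} = 6 (mod 13), so α_err = 12·6 = 72 ≡ 7 = α_4. Error position i = 4.
  Consistency check: S_2/S_1 = 6·12 = 72 ≡ 7 = α_err ✓ (single-error assumption holds).
Step 4: error magnitude e = S_0/v_4 = S_0·∏_{j≠4}(α_4 − α_j) = 11·12 = 132 ≡ 2 (mod 13).
Step 5: correct position 4: c_4 = r_4 − e = 4 − 2 ≡ 2 (mod 13). Hence c = [3, 9, 1, 2, 7].
  Check: interpolating c through the α_i gives m(x) = 12 + 6·x (degree < 2) with m(α_i) = c_i for every i, so c is indeed a codeword.


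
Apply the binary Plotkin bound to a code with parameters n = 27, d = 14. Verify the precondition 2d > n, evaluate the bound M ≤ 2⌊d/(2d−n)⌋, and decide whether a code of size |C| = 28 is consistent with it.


Plotkin bound M ≤ 28; given |C| = 28 ≤ bound (satisfied).

Check applicability: 2d = 28, n = 27.
2d − n = 1 > 0, so Plotkin applies.
Compute d/(2d−n) = 14/1 ≈ 14.0000.
⌊d/(2d−n)⌋ = 14.
Plotkin bound: M ≤ 2·14 = 28.
Given |C| = 28, check: satisfied.
This |C| is at the Plotkin bound.


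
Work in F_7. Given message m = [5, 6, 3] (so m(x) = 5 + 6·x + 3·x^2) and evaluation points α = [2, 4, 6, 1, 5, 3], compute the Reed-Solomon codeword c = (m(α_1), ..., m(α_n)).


c = [1, 0, 2, 0, 5, 1]

Message polynomial: m(x) = 5 + 6·x + 3·x^2 (mod 7).
For each evaluation point α_i, compute m(α_i) mod 7:
  α_1 = 2: Horner steps 3 → 5 → 1, so m(2) = 1.
  α_2 = 4: Horner steps 3 → 4 → 0, so m(4) = 0.
  α_3 = 6: Horner steps 3 → 3 → 2, so m(6) = 2.
  α_4 = 1: Horner steps 3 → 2 → 0, so m(1) = 0.
  α_5 = 5: Horner steps 3 → 0 → 5, so m(5) = 5.
  α_6 = 3: Horner steps 3 → 1 → 1, so m(3) = 1.
Codeword c = [1, 0, 2, 0, 5, 1] ∈ F_7^6.


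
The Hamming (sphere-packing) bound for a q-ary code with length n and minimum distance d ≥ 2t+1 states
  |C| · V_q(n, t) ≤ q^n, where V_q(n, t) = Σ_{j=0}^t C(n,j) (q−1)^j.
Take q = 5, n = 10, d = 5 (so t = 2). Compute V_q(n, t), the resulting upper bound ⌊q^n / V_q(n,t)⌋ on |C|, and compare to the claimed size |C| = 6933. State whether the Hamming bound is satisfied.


V_q(n, t) = 761, q^n = 9765625, Hamming bound = 12832, |C| = 6933 ≤ bound (satisfied).

Step 1: Compute V_q(n, t) = Σ_{j=0}^2 C(n, j) (q−1)^j.
  j = 0: C(10,0)·(4)^0 = 1·1 = 1.
  j = 1: C(10,1)·(4)^1 = 10·4 = 40.
  j = 2: C(10,2)·(4)^2 = 45·16 = 720.
  V_q(n, t) = 1 + 40 + 720 = 761.
Step 2: q^n = 5^10 = 9765625.
Step 3: Hamming bound ⌊q^n / V_q(n,t)⌋ = ⌊9765625/761⌋ = 12832.
Step 4: Compare |C| = 6933 to 12832: satisfied.
The claimed |C| lies below the Hamming bound.


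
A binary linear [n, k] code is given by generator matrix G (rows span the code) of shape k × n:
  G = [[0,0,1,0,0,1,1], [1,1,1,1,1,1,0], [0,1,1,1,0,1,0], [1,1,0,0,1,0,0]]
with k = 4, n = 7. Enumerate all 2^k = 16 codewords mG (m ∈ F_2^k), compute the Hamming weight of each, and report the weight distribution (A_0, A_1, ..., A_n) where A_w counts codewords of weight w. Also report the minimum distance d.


Weight distribution: A_0 = 1, A_1 = 1, A_2 = 2, A_3 = 4, A_4 = 3, A_5 = 3, A_6 = 2. Minimum distance d = 1.

Enumerate all 2^4 = 16 messages m ∈ F_2^4.
For each, compute codeword c = mG in F_2^7, then tally its weight.
  m = 0000 → c = 0000000, weight = 0.
  m = 1000 → c = 0010011, weight = 3.
  m = 0100 → c = 1111110, weight = 6.
  m = 1100 → c = 1101101, weight = 5.
  m = 0010 → c = 0111010, weight = 4.
  m = 1010 → c = 0101001, weight = 3.
  m = 0110 → c = 1000100, weight = 2.
  m = 1110 → c = 1010111, weight = 5.
  m = 0001 → c = 1100100, weight = 3.
  m = 1001 → c = 1110111, weight = 6.
  m = 0101 → c = 0011010, weight = 3.
  m = 1101 → c = 0001001, weight = 2.
  m = 0011 → c = 1011110, weight = 5.
  m = 1011 → c = 1001101, weight = 4.
  m = 0111 → c = 0100000, weight = 1.
  m = 1111 → c = 0110011, weight = 4.
Tally weights:
  weight 0: 1 codewords.
  weight 1: 1 codewords.
  weight 2: 2 codewords.
  weight 3: 4 codewords.
  weight 4: 3 codewords.
  weight 5: 3 codewords.
  weight 6: 2 codewords.
Minimum distance d = smallest w > 0 with A_w > 0 = 1.
Sanity: Σ A_w = 16 = 2^4 = 16 ✓.


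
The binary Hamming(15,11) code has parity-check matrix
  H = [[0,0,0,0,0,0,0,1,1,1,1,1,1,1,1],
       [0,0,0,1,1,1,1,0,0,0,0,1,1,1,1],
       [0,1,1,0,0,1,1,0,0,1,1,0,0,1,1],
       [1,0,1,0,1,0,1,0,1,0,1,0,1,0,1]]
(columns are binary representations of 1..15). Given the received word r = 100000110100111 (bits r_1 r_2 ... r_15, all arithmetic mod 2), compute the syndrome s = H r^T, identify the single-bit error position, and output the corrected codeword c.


s = (1, 0, 0, 0)^T, error position = 8, corrected codeword c = 100000100100111

Compute s = H r^T mod 2 one row at a time:
  s_1 = 1 + 0 + 1 + 0 + 0 + 1 + 1 + 1 = 5 ≡ 1 (mod 2).
  s_2 = 0 + 0 + 0 + 1 + 0 + 1 + 1 + 1 = 4 ≡ 0 (mod 2).
  s_3 = 0 + 0 + 0 + 1 + 1 + 0 + 1 + 1 = 4 ≡ 0 (mod 2).
  s_4 = 1 + 0 + 0 + 1 + 0 + 0 + 1 + 1 = 4 ≡ 0 (mod 2).
s = (1, 0, 0, 0)^T — this equals column 8 of H (binary 1000), so error is at position 8.
Correct: flip bit 8 of r = 100000110100111 to get c = 100000100100111.


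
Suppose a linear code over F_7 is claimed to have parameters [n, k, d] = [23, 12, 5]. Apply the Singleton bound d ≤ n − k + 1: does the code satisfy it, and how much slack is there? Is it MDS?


Singleton RHS = n − k + 1 = 12, slack = 7, bound satisfied, not MDS.

Singleton bound: d ≤ n − k + 1.
Here n = 23, k = 12, so n − k + 1 = 12.
Given d = 5, check d ≤ 12: YES.
Slack = (n − k + 1) − d = 7.
The code is NOT MDS (slack = 7 > 0).
Description: the claimed parameters are [23, 12, 5]_7; such a code would be non-MDS.


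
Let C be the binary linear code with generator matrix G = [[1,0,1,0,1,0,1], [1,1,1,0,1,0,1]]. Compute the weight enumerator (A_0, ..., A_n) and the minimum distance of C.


Weight distribution: A_0 = 1, A_1 = 1, A_4 = 1, A_5 = 1. Minimum distance d = 1.

Enumerate all 2^2 = 4 messages m ∈ F_2^2.
For each, compute codeword c = mG in F_2^7, then tally its weight.
  m = 00 → c = 0000000, weight = 0.
  m = 10 → c = 1010101, weight = 4.
  m = 01 → c = 1110101, weight = 5.
  m = 11 → c = 0100000, weight = 1.
Tally weights:
  weight 0: 1 codewords.
  weight 1: 1 codewords.
  weight 4: 1 codewords.
  weight 5: 1 codewords.
Minimum distance d = smallest w > 0 with A_w > 0 = 1.
Sanity: Σ A_w = 4 = 2^2 = 4 ✓.


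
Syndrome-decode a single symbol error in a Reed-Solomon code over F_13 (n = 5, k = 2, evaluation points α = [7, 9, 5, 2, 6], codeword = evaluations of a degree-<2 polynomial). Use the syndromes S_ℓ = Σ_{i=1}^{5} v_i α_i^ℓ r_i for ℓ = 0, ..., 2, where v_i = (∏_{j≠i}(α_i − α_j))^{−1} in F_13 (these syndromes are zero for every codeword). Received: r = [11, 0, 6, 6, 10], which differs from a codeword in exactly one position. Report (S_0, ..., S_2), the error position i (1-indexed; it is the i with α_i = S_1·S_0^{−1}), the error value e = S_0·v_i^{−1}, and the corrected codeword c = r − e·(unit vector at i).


S = (5, 12, 8), error at position 3, error magnitude e = 10, c = [11, 0, 9, 6, 10].

Step 1: column multipliers v_i = (∏_{j≠i}(α_i − α_j))^{−1} mod 13.
  i = 1 (α = 7): (7−9)(7−5)(7−2)(7−6) = (−2)·2·5·1 = −20 ≡ 6, so v_1 = 6^{−1} = 11 (mod 13).
  i = 2 (α = 9): (9−7)(9−5)(9−2)(9−6) = 2·4·7·3 = 168 ≡ 12, so v_2 = 12^{−1} = 12 (mod 13).
  i = 3 (α = 5): (5−7)(5−9)(5−2)(5−6) = (−2)·(−4)·3·(−1) = −24 ≡ 2, so v_3 = 2^{−1} = 7 (mod 13).
  i = 4 (α = 2): (2−7)(2−9)(2−5)(2−6) = (−5)·(−7)·(−3)·(−4) = 420 ≡ 4, so v_4 = 4^{−1} = 10 (mod 13).
  i = 5 (α = 6): (6−7)(6−9)(6−5)(6−2) = (−1)·(−3)·1·4 = 12 ≡ 12, so v_5 = 12^{−1} = 12 (mod 13).
  v = [11, 12, 7, 10, 12].
Step 2: syndromes of r = [11, 0, 6, 6, 10] (all sums mod 13).
  S_0 = Σ v_i r_i = 11·11 + 12·0 + 7·6 + 10·6 + 12·10 = 343 ≡ 5.
  S_1 = Σ v_i α_i r_i = 11·7·11 + 12·9·0 + 7·5·6 + 10·2·6 + 12·6·10 = 1897 ≡ 12.
  α_i^2 mod 13 = [10, 3, 12, 4, 10].
  S_2 = Σ v_i α_i^2 r_i = 11·10·11 + 12·3·0 + 7·12·6 + 10·4·6 + 12·10·10 = 3154 ≡ 8.
  S = (5, 12, 8) ≠ 0, so r is not a codeword (an error is present).
Step 3: locate the error. For a single error e at position i, S_ℓ = v_i·e·α_i^ℓ, so α_err = S_1/S_0.
  S_0^{−1} = 5^{−1} = 8 (mod 13), so α_err = 12·8 = 96 ≡ 5 = α_3. Error position i = 3.
  Consistency check: S_2/S_1 = 8·12 = 96 ≡ 5 = α_err ✓ (single-error assumption holds).
Step 4: error magnitude e = S_0/v_3 = S_0·∏_{j≠3}(α_3 − α_j) = 5·2 = 10 ≡ 10 (mod 13).
Step 5: correct position 3: c_3 = r_3 − e = 6 − 10 ≡ 9 (mod 13). Hence c = [11, 0, 9, 6, 10].
  Check: interpolating c through the α_i gives m(x) = 4 + 1·x (degree < 2) with m(α_i) = c_i for every i, so c is indeed a codeword.


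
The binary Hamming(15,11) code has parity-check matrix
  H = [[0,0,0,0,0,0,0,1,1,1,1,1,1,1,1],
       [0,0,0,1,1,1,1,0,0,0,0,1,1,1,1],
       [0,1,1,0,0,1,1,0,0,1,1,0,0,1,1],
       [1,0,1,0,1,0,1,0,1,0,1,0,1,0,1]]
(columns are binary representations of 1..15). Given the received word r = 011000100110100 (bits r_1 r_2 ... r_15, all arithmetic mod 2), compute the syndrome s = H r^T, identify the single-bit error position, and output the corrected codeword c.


s = (1, 0, 1, 0)^T, error position = 10, corrected codeword c = 011000100010100

Compute s = H r^T mod 2 one row at a time:
  s_1 = 0 + 0 + 1 + 1 + 0 + 1 + 0 + 0 = 3 ≡ 1 (mod 2).
  s_2 = 0 + 0 + 0 + 1 + 0 + 1 + 0 + 0 = 2 ≡ 0 (mod 2).
  s_3 = 1 + 1 + 0 + 1 + 1 + 1 + 0 + 0 = 5 ≡ 1 (mod 2).
  s_4 = 0 + 1 + 0 + 1 + 0 + 1 + 1 + 0 = 4 ≡ 0 (mod 2).
s = (1, 0, 1, 0)^T — this equals column 10 of H (binary 1010), so error is at position 10.
Correct: flip bit 10 of r = 011000100110100 to get c = 011000100010100.


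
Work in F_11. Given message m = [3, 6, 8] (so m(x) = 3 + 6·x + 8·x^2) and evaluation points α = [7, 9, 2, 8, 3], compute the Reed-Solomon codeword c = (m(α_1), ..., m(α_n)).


c = [8, 1, 3, 2, 5]

Message polynomial: m(x) = 3 + 6·x + 8·x^2 (mod 11).
For each evaluation point α_i, compute m(α_i) mod 11:
  α_1 = 7: Horner steps 8 → 7 → 8, so m(7) = 8.
  α_2 = 9: Horner steps 8 → 1 → 1, so m(9) = 1.
  α_3 = 2: Horner steps 8 → 0 → 3, so m(2) = 3.
  α_4 = 8: Horner steps 8 → 4 → 2, so m(8) = 2.
  α_5 = 3: Horner steps 8 → 8 → 5, so m(3) = 5.
Codeword c = [8, 1, 3, 2, 5] ∈ F_11^5.


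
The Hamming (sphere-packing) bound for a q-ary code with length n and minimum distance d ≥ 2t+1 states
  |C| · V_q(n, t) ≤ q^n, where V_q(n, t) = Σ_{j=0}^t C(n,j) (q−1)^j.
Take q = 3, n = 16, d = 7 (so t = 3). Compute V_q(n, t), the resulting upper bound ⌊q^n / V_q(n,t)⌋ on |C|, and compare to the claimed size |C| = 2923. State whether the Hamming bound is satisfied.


V_q(n, t) = 4993, q^n = 43046721, Hamming bound = 8621, |C| = 2923 ≤ bound (satisfied).

Step 1: Compute V_q(n, t) = Σ_{j=0}^3 C(n, j) (q−1)^j.
  j = 0: C(16,0)·(2)^0 = 1·1 = 1.
  j = 1: C(16,1)·(2)^1 = 16·2 = 32.
  j = 2: C(16,2)·(2)^2 = 120·4 = 480.
  j = 3: C(16,3)·(2)^3 = 560·8 = 4480.
  V_q(n, t) = 1 + 32 + 480 + 4480 = 4993.
Step 2: q^n = 3^16 = 43046721.
Step 3: Hamming bound ⌊q^n / V_q(n,t)⌋ = ⌊43046721/4993⌋ = 8621.
Step 4: Compare |C| = 2923 to 8621: satisfied.
The claimed |C| lies below the Hamming bound.


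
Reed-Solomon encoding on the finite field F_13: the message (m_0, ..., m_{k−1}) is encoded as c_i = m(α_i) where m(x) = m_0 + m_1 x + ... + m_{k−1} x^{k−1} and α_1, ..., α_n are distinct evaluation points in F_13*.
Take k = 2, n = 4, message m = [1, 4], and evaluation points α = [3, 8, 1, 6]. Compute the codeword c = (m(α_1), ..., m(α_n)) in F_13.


c = [0, 7, 5, 12]

Message polynomial: m(x) = 1 + 4·x (mod 13).
For each evaluation point α_i, compute m(α_i) mod 13:
  α_1 = 3: Horner steps 4 → 0, so m(3) = 0.
  α_2 = 8: Horner steps 4 → 7, so m(8) = 7.
  α_3 = 1: Horner steps 4 → 5, so m(1) = 5.
  α_4 = 6: Horner steps 4 → 12, so m(6) = 12.
Codeword c = [0, 7, 5, 12] ∈ F_13^4.


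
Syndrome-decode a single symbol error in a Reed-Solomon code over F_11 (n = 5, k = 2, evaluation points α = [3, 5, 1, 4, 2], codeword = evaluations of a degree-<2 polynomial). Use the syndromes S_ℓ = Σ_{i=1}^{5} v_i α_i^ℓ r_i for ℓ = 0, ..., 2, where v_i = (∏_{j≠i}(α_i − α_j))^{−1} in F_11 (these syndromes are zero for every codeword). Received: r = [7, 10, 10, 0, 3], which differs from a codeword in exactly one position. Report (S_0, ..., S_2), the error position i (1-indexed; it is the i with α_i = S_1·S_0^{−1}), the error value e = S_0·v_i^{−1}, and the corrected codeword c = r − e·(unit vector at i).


S = (3, 4, 9), error at position 2, error magnitude e = 6, c = [7, 4, 10, 0, 3].

Step 1: column multipliers v_i = (∏_{j≠i}(α_i − α_j))^{−1} mod 11.
  i = 1 (α = 3): (3−5)(3−1)(3−4)(3−2) = (−2)·2·(−1)·1 = 4 ≡ 4, so v_1 = 4^{−1} = 3 (mod 11).
  i = 2 (α = 5): (5−3)(5−1)(5−4)(5−2) = 2·4·1·3 = 24 ≡ 2, so v_2 = 2^{−1} = 6 (mod 11).
  i = 3 (α = 1): (1−3)(1−5)(1−4)(1−2) = (−2)·(−4)·(−3)·(−1) = 24 ≡ 2, so v_3 = 2^{−1} = 6 (mod 11).
  i = 4 (α = 4): (4−3)(4−5)(4−1)(4−2) = 1·(−1)·3·2 = −6 ≡ 5, so v_4 = 5^{−1} = 9 (mod 11).
  i = 5 (α = 2): (2−3)(2−5)(2−1)(2−4) = (−1)·(−3)·1·(−2) = −6 ≡ 5, so v_5 = 5^{−1} = 9 (mod 11).
  v = [3, 6, 6, 9, 9].
Step 2: syndromes of r = [7, 10, 10, 0, 3] (all sums mod 11).
  S_0 = Σ v_i r_i = 3·7 + 6·10 + 6·10 + 9·0 + 9·3 = 168 ≡ 3.
  S_1 = Σ v_i α_i r_i = 3·3·7 + 6·5·10 + 6·1·10 + 9·4·0 + 9·2·3 = 477 ≡ 4.
  α_i^2 mod 11 = [9, 3, 1, 5, 4].
  S_2 = Σ v_i α_i^2 r_i = 3·9·7 + 6·3·10 + 6·1·10 + 9·5·0 + 9·4·3 = 537 ≡ 9.
  S = (3, 4, 9) ≠ 0, so r is not a codeword (an error is present).
Step 3: locate the error. For a single error e at position i, S_ℓ = v_i·e·α_i^ℓ, so α_err = S_1/S_0.
  S_0^{−1} = 3^{−1} = 4 (mod 11), so α_err = 4·4 = 16 ≡ 5 = α_2. Error position i = 2.
  Consistency check: S_2/S_1 = 9·3 = 27 ≡ 5 = α_err ✓ (single-error assumption holds).
Step 4: error magnitude e = S_0/v_2 = S_0·∏_{j≠2}(α_2 − α_j) = 3·2 = 6 ≡ 6 (mod 11).
Step 5: correct position 2: c_2 = r_2 − e = 10 − 6 ≡ 4 (mod 11). Hence c = [7, 4, 10, 0, 3].
  Check: interpolating c through the α_i gives m(x) = 6 + 4·x (degree < 2) with m(α_i) = c_i for every i, so c is indeed a codeword.


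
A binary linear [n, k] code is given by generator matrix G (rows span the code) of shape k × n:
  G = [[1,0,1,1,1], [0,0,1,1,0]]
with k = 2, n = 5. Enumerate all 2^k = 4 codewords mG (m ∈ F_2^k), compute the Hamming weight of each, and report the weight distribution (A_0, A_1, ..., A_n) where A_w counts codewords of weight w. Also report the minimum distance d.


Weight distribution: A_0 = 1, A_2 = 2, A_4 = 1. Minimum distance d = 2.

Enumerate all 2^2 = 4 messages m ∈ F_2^2.
For each, compute codeword c = mG in F_2^5, then tally its weight.
  m = 00 → c = 00000, weight = 0.
  m = 10 → c = 10111, weight = 4.
  m = 01 → c = 00110, weight = 2.
  m = 11 → c = 10001, weight = 2.
Tally weights:
  weight 0: 1 codewords.
  weight 2: 2 codewords.
  weight 4: 1 codewords.
Minimum distance d = smallest w > 0 with A_w > 0 = 2.
Sanity: Σ A_w = 4 = 2^2 = 4 ✓.


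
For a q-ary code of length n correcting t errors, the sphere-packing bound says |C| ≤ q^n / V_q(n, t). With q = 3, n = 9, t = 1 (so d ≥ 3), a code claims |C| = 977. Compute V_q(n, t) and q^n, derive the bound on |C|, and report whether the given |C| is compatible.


V_q(n, t) = 19, q^n = 19683, Hamming bound = 1035, |C| = 977 ≤ bound (satisfied).

Step 1: Compute V_q(n, t) = Σ_{j=0}^1 C(n, j) (q−1)^j.
  j = 0: C(9,0)·(2)^0 = 1·1 = 1.
  j = 1: C(9,1)·(2)^1 = 9·2 = 18.
  V_q(n, t) = 1 + 18 = 19.
Step 2: q^n = 3^9 = 19683.
Step 3: Hamming bound ⌊q^n / V_q(n,t)⌋ = ⌊19683/19⌋ = 1035.
Step 4: Compare |C| = 977 to 1035: satisfied.
The claimed |C| lies below the Hamming bound.
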